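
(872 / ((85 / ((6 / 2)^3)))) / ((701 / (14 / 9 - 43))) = -975768 / 59585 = -16.38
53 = 53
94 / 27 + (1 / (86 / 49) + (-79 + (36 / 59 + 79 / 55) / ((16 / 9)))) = -4448452951 / 60279120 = -73.80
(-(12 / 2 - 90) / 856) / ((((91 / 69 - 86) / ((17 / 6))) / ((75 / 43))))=-615825 / 107534572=-0.01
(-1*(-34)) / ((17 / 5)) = 10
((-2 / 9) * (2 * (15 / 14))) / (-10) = 1 / 21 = 0.05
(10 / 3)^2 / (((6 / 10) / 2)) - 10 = 730 / 27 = 27.04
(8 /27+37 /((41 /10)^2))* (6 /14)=113348 /105903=1.07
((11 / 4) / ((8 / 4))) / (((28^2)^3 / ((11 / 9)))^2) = 1331 / 150477435777809645568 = 0.00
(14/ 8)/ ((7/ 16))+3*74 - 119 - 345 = -238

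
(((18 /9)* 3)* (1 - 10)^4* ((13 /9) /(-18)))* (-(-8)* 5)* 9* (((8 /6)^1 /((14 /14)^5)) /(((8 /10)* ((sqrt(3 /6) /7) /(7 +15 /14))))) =-107090100* sqrt(2) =-151448271.82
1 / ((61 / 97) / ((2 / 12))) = 97 / 366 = 0.27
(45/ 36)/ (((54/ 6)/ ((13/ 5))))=13/ 36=0.36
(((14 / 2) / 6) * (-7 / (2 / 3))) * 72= -882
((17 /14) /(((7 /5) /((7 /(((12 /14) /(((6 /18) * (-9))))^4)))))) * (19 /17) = 32585 /32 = 1018.28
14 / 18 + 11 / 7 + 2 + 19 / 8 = 3389 / 504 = 6.72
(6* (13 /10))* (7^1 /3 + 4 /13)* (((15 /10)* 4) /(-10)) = -309 /25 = -12.36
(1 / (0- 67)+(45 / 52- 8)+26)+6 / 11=743329 / 38324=19.40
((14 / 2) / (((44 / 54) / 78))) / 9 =819 / 11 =74.45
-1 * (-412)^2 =-169744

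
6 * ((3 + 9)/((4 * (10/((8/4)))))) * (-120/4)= -108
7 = 7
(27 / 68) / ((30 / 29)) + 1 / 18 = 2689 / 6120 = 0.44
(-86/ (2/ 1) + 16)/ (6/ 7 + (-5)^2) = -189/ 181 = -1.04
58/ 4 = 29/ 2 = 14.50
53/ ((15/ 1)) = 53/ 15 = 3.53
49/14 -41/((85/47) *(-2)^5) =11447/2720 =4.21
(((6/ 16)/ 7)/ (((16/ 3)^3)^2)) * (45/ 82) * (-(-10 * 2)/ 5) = 0.00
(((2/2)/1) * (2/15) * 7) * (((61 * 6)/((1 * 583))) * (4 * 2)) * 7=95648/2915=32.81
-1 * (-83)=83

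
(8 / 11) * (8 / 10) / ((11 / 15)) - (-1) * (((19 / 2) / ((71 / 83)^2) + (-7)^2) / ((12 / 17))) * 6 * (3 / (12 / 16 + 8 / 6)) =11581038717 / 15249025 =759.46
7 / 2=3.50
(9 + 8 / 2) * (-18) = -234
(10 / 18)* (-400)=-2000 / 9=-222.22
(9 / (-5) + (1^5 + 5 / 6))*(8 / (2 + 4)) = 2 / 45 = 0.04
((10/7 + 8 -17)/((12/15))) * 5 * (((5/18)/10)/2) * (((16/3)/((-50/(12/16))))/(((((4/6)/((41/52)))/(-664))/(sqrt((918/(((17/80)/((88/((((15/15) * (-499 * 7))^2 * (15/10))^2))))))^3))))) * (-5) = 101578188800 * sqrt(165)/165284796017780613779059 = 0.00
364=364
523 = 523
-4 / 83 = -0.05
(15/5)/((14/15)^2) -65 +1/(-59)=-712031/11564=-61.57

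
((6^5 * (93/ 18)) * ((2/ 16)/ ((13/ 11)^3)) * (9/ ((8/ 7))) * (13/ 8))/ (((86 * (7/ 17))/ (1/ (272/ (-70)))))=-1052774415/ 3720704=-282.95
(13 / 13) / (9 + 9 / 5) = 5 / 54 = 0.09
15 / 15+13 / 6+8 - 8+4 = 43 / 6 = 7.17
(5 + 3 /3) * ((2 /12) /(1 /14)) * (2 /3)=28 /3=9.33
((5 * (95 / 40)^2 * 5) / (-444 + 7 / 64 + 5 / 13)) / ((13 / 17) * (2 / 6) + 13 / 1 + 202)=-1994525 / 1350283022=-0.00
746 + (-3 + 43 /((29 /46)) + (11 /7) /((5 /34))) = 821.89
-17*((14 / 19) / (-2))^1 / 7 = 17 / 19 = 0.89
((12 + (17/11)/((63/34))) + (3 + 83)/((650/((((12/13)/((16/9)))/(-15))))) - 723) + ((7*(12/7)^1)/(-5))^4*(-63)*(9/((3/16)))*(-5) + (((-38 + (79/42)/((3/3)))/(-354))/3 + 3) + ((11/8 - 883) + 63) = 10367332746772219/20729709000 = 500119.55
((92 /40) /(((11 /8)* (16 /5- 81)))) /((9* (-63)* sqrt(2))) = 46* sqrt(2) /2426193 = 0.00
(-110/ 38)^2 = 3025/ 361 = 8.38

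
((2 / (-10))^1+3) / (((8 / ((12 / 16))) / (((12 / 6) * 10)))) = 21 / 4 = 5.25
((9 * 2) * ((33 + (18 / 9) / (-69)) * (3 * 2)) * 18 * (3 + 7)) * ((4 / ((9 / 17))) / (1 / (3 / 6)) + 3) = 99918000 / 23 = 4344260.87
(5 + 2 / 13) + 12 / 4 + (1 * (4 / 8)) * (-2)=93 / 13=7.15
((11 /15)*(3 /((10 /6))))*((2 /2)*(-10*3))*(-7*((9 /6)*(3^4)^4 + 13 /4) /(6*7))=8523251187 /20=426162559.35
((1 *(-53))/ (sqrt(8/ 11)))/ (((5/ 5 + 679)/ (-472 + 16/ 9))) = 28037 *sqrt(22)/ 3060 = 42.98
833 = 833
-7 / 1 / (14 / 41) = -41 / 2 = -20.50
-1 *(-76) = 76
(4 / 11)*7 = 28 / 11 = 2.55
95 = 95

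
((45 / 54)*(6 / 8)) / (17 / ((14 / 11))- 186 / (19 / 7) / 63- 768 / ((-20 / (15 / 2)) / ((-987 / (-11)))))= 21945 / 907775956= 0.00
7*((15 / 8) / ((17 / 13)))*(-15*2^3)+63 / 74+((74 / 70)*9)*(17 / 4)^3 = -666706239 / 1408960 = -473.19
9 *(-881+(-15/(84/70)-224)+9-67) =-10579.50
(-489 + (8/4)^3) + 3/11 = -5288/11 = -480.73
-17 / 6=-2.83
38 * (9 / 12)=57 / 2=28.50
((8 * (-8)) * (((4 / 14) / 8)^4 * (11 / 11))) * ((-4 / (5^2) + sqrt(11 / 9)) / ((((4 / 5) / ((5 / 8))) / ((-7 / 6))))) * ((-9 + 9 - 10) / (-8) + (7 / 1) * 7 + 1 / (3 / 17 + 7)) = -12295 / 16068864 + 307375 * sqrt(11) / 192826368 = 0.00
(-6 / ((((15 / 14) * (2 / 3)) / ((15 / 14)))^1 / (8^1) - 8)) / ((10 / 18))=648 / 475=1.36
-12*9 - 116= -224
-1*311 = -311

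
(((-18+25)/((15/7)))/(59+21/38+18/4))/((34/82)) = 38171/310335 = 0.12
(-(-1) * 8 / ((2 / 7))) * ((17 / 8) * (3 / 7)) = 51 / 2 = 25.50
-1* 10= -10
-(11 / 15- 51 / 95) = -56 / 285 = -0.20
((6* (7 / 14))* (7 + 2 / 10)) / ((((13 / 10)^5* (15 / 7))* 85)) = 201600 / 6311981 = 0.03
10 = 10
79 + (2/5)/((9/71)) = 3697/45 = 82.16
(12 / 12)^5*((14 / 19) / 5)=14 / 95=0.15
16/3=5.33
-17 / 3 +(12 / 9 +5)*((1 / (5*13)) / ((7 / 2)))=-7697 / 1365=-5.64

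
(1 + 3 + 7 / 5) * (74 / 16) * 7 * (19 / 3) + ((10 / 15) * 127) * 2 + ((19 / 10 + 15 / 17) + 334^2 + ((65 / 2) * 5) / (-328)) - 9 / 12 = 3774977491 / 33456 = 112834.10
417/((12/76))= 2641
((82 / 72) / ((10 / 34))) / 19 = 697 / 3420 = 0.20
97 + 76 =173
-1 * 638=-638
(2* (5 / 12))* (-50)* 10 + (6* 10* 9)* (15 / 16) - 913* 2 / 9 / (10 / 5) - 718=-26275 / 36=-729.86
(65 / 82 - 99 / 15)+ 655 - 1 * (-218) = 355549 / 410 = 867.19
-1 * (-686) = 686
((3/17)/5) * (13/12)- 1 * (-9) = 3073/340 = 9.04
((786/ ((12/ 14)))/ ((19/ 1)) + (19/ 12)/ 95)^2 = 3029291521/ 1299600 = 2330.94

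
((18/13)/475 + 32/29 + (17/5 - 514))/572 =-91237573/102430900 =-0.89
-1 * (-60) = 60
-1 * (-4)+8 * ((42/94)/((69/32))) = 6116/1081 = 5.66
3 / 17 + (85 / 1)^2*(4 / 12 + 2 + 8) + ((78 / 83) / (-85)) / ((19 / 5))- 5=6004157599 / 80427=74653.51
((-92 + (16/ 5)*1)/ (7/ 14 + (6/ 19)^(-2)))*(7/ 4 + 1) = -43956/ 1895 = -23.20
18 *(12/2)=108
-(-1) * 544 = 544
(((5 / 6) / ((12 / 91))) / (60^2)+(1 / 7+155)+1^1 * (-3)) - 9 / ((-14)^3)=2705359933 / 17781120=152.15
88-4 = 84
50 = 50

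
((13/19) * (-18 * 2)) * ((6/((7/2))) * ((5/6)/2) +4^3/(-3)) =507.88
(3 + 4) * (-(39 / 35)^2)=-8.69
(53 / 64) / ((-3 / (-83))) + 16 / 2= 5935 / 192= 30.91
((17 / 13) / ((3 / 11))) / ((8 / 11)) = 6.59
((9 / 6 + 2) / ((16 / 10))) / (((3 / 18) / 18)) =945 / 4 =236.25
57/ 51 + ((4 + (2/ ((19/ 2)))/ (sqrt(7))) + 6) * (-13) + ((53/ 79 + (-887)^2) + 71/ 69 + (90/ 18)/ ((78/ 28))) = 786642.58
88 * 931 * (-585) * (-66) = 3163240080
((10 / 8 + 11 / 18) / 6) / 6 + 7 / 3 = 3091 / 1296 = 2.39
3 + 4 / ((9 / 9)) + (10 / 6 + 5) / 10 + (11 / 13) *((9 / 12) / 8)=9667 / 1248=7.75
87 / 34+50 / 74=4069 / 1258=3.23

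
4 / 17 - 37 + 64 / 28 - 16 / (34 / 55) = -7183 / 119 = -60.36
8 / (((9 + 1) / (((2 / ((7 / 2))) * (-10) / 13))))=-32 / 91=-0.35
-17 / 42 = -0.40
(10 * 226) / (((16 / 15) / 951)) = 2014931.25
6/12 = 1/2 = 0.50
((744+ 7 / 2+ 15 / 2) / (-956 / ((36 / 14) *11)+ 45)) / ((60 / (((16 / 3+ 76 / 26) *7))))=1871947 / 28834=64.92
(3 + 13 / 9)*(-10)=-400 / 9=-44.44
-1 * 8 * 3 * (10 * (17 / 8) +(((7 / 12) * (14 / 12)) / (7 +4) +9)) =-24007 / 33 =-727.48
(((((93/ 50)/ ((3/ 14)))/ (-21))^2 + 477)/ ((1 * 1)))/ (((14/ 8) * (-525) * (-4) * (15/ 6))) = 5368172/ 103359375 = 0.05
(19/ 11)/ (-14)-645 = -99349/ 154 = -645.12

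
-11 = -11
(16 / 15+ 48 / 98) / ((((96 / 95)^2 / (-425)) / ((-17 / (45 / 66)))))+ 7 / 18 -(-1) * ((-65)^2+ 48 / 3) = 5180118565 / 254016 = 20392.88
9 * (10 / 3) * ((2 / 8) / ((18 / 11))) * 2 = 55 / 6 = 9.17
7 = 7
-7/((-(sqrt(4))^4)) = 7/16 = 0.44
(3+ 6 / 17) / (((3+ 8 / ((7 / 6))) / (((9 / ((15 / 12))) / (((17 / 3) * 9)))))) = 1596 / 33235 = 0.05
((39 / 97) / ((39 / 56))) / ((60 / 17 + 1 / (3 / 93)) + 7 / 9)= 4284 / 261997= 0.02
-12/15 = -4/5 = -0.80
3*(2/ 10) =3/ 5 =0.60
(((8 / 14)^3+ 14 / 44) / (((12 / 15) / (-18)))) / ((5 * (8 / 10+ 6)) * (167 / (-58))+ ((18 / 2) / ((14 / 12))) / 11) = 4970745 / 42539252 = 0.12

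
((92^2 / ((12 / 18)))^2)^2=25981705452589056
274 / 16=137 / 8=17.12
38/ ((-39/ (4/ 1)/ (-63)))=3192/ 13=245.54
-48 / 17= -2.82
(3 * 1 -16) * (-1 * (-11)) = -143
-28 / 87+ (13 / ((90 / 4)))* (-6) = -1648 / 435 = -3.79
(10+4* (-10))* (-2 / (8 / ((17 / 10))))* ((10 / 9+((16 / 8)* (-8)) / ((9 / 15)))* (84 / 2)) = -13685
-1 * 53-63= -116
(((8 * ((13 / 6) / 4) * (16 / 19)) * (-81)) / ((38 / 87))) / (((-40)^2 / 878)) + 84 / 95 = -370.47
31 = 31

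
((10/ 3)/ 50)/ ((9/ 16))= 16/ 135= 0.12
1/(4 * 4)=1/16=0.06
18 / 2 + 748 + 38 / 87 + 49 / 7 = 764.44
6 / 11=0.55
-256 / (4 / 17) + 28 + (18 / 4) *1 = -2111 / 2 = -1055.50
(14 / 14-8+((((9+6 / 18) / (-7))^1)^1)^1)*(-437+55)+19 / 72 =229219 / 72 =3183.60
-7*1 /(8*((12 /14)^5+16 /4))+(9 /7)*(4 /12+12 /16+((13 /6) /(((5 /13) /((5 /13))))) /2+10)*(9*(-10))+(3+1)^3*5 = -4570067223 /4200224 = -1088.05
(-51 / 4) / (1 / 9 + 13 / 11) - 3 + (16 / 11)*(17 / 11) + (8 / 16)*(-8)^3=-16517233 / 61952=-266.61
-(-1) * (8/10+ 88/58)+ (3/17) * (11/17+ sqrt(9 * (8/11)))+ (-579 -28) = -25334446/41905+ 18 * sqrt(22)/187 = -604.12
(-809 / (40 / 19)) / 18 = -15371 / 720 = -21.35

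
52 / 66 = 26 / 33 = 0.79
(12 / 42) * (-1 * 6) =-12 / 7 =-1.71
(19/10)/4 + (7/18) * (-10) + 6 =931/360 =2.59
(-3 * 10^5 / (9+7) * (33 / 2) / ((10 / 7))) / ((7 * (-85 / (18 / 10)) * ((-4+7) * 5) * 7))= 1485 / 238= 6.24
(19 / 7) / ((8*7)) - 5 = -1941 / 392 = -4.95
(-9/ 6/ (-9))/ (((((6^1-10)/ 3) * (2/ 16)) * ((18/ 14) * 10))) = -0.08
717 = 717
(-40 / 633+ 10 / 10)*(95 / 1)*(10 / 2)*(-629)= -279895.06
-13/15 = -0.87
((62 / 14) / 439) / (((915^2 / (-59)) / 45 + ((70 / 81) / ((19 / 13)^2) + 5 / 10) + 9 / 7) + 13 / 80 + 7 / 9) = -0.00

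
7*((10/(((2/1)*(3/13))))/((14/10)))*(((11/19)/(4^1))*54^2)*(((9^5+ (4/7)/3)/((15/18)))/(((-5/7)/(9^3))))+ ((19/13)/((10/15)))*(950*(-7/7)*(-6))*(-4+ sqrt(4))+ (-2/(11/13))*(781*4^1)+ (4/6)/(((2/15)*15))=-2450178299732651/741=-3306583400448.92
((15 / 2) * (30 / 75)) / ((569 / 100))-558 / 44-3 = -189705 / 12518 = -15.15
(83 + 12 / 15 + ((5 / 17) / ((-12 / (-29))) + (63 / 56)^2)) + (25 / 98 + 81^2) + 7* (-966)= -91938001 / 799680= -114.97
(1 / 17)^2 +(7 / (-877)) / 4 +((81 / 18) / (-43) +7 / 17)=13452137 / 43593916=0.31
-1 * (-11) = 11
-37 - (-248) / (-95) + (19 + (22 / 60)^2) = -350141 / 17100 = -20.48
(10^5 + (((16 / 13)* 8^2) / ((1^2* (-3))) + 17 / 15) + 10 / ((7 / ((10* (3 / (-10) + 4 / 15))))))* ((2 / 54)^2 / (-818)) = -136465057 / 813979530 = -0.17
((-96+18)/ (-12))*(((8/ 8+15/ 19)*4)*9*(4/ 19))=31824/ 361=88.16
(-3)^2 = 9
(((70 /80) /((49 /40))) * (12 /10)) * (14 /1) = 12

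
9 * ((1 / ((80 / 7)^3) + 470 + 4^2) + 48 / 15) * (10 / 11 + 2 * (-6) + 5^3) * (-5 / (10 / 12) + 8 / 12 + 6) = 941519522937 / 2816000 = 334346.42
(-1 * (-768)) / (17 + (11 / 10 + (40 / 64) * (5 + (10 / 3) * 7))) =92160 / 4297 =21.45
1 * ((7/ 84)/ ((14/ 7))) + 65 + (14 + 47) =3025/ 24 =126.04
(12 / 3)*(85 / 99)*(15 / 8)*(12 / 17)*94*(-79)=-371300 / 11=-33754.55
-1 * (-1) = 1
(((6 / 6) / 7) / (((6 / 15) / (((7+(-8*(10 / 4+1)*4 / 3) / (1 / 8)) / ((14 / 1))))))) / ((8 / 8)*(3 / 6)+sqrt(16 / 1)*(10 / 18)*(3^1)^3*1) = -625 / 5082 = -0.12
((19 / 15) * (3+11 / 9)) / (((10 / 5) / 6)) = 722 / 45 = 16.04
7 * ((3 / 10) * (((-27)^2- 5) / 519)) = 2534 / 865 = 2.93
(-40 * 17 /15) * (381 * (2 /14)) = -2467.43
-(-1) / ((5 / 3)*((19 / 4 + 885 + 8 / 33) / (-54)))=-0.04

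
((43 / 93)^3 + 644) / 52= 518085415 / 41826564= 12.39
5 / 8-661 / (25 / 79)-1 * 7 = -419027 / 200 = -2095.14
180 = 180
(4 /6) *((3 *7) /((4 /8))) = 28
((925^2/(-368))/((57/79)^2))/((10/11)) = -11747902375/2391264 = -4912.84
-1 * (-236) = 236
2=2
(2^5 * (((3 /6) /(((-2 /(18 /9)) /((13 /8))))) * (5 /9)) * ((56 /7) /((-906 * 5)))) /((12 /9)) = 26 /1359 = 0.02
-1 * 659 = -659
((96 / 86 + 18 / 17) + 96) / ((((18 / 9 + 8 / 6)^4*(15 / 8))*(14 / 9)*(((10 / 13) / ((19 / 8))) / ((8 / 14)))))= 2153733543 / 4477375000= 0.48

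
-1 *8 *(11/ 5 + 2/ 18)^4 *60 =-3743547392/ 273375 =-13693.82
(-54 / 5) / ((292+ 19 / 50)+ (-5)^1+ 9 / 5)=-540 / 14459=-0.04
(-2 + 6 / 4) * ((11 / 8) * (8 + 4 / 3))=-77 / 12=-6.42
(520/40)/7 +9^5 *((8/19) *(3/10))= 4961351/665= 7460.68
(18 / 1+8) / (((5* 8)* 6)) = 13 / 120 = 0.11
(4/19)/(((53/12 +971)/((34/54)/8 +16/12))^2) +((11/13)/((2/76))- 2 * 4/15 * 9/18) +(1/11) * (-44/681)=3967498467604933/124445919532545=31.88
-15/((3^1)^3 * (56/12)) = -5/42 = -0.12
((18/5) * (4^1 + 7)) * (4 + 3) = 1386/5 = 277.20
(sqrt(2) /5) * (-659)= -659 * sqrt(2) /5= -186.39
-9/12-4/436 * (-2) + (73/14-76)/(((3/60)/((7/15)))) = -865109/1308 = -661.40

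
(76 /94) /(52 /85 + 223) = 3230 /893329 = 0.00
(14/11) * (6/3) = 2.55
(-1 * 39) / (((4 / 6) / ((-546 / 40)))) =31941 / 40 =798.52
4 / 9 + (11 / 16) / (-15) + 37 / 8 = 3617 / 720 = 5.02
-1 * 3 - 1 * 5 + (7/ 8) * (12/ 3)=-9/ 2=-4.50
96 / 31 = 3.10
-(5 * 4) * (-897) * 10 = 179400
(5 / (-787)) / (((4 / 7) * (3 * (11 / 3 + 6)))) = -35 / 91292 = -0.00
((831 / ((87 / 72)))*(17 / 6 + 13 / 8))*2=177834 / 29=6132.21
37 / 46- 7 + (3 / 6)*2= -239 / 46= -5.20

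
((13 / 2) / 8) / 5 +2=173 / 80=2.16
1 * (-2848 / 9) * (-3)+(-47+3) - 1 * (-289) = 3583 / 3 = 1194.33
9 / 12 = 3 / 4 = 0.75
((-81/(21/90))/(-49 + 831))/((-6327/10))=1350/1924111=0.00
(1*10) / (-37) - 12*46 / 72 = -881 / 111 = -7.94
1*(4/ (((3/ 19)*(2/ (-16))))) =-608/ 3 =-202.67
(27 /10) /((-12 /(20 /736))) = -9 /1472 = -0.01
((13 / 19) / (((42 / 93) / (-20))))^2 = 16240900 / 17689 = 918.14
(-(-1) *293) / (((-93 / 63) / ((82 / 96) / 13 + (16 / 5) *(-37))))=23487.45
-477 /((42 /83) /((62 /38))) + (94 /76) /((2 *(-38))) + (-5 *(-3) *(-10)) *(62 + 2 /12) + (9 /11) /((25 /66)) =-5489074861 /505400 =-10860.85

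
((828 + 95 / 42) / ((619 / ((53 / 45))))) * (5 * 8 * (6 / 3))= 14785304 / 116991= 126.38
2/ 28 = 1/ 14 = 0.07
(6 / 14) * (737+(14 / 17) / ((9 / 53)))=113503 / 357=317.94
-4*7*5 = -140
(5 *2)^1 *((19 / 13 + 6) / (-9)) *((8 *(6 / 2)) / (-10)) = 776 / 39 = 19.90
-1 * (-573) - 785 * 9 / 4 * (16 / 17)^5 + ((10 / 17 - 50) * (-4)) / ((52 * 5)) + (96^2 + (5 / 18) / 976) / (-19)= -7490038631717041 / 6161179800672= -1215.68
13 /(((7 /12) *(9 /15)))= 260 /7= 37.14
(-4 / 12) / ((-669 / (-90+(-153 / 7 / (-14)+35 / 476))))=-294433 / 6687324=-0.04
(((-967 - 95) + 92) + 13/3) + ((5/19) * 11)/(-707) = -38915566/40299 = -965.67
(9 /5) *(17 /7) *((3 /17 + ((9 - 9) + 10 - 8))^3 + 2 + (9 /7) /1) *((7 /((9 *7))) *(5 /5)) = 6.60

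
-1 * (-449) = 449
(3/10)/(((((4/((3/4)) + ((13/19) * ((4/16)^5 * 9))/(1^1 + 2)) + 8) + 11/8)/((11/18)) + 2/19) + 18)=160512/22566235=0.01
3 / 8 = 0.38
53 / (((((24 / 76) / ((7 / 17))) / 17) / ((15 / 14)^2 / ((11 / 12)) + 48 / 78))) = 2194.24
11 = 11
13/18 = 0.72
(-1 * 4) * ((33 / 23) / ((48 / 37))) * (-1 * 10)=2035 / 46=44.24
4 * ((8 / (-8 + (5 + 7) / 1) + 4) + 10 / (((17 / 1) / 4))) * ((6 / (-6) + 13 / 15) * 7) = -7952 / 255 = -31.18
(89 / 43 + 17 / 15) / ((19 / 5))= 2066 / 2451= 0.84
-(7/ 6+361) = -2173/ 6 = -362.17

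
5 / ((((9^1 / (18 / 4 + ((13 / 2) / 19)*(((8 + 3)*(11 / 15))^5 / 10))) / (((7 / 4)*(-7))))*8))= -16585767502087 / 16621200000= -997.87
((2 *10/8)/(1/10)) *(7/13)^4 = 60025/28561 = 2.10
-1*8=-8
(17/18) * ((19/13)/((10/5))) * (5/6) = 1615/2808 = 0.58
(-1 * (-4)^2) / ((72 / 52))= -104 / 9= -11.56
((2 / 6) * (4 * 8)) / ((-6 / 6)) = -32 / 3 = -10.67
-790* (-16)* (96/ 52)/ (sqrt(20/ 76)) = 60672* sqrt(95)/ 13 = 45489.04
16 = 16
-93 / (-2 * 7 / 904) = 42036 / 7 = 6005.14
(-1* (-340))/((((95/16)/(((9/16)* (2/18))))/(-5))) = -340/19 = -17.89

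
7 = 7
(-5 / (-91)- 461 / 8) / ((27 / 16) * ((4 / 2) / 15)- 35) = 209555 / 126581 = 1.66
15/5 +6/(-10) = 12/5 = 2.40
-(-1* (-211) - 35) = -176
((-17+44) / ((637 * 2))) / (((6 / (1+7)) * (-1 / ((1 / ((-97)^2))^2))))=-18 / 56393151997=-0.00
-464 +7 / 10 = -463.30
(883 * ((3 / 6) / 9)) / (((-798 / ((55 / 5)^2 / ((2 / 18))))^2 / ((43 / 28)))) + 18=627226177 / 3962336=158.30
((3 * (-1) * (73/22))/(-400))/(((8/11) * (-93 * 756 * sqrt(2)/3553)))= -259369 * sqrt(2)/299980800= -0.00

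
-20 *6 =-120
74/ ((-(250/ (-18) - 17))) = 333/ 139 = 2.40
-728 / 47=-15.49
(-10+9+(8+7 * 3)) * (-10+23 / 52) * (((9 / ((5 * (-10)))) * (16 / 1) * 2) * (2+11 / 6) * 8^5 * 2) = 125855858688 / 325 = 387248795.96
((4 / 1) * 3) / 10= 6 / 5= 1.20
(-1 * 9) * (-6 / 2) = 27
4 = 4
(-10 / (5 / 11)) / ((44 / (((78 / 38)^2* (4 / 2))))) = -1521 / 361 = -4.21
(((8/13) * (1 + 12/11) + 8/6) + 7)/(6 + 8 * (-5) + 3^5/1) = 4127/89661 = 0.05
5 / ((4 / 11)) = 55 / 4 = 13.75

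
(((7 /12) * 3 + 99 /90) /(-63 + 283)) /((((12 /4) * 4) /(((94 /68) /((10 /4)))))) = 893 /1496000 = 0.00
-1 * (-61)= 61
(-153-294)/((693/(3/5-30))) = 1043/55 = 18.96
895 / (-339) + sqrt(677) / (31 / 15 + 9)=-895 / 339 + 15*sqrt(677) / 166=-0.29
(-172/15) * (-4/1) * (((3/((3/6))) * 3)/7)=4128/35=117.94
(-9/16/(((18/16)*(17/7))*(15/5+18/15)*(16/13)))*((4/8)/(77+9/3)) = -13/52224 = -0.00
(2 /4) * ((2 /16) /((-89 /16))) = -1 /89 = -0.01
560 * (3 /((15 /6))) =672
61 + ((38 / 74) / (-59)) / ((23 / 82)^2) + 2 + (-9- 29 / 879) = 53.86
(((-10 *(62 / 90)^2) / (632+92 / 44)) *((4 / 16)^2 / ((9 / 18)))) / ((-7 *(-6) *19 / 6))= -341 / 48478500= -0.00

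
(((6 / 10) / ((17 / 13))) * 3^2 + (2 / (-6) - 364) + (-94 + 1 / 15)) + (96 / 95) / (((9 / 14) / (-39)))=-2497319 / 4845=-515.44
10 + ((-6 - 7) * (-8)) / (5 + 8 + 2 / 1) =254 / 15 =16.93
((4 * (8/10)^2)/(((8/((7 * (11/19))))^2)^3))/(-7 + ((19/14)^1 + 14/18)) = -13130609945607/1476563202713600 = -0.01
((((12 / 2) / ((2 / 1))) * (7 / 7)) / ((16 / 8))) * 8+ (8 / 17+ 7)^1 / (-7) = 1301 / 119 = 10.93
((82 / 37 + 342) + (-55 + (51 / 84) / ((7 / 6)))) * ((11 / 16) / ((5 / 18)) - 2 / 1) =3992223 / 29008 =137.62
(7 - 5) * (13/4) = 13/2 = 6.50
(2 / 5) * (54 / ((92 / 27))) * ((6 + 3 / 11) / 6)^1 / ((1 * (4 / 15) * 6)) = 729 / 176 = 4.14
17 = 17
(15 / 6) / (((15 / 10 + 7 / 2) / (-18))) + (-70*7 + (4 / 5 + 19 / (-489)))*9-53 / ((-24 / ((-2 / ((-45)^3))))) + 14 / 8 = -393055918943 / 89120250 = -4410.40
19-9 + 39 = 49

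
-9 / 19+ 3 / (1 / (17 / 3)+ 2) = 636 / 703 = 0.90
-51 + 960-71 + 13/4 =3365/4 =841.25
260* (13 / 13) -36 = 224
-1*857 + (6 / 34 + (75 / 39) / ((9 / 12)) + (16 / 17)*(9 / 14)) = -3961810 / 4641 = -853.65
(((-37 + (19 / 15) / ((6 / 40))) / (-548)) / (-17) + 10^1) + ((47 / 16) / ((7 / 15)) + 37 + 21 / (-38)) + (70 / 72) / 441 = 21172675019 / 401445072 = 52.74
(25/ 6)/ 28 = 25/ 168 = 0.15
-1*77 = -77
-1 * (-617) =617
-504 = -504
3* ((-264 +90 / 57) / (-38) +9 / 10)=84537 / 3610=23.42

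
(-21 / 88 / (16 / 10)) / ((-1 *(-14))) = -15 / 1408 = -0.01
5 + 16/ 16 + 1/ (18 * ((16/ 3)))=577/ 96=6.01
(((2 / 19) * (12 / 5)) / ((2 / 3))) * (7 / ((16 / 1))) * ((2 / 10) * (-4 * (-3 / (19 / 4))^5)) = 15676416 / 1176147025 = 0.01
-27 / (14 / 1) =-27 / 14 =-1.93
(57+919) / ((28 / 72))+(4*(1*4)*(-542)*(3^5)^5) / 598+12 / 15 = -128584519342797148 / 10465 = -12287101704997.34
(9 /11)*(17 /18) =17 /22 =0.77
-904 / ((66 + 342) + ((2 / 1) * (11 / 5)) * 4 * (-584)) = 565 / 6169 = 0.09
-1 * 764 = -764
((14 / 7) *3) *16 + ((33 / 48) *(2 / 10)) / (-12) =92149 / 960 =95.99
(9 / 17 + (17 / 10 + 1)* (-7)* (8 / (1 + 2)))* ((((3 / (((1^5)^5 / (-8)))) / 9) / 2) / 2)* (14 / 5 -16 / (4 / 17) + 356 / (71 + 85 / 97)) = -494599926 / 246925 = -2003.04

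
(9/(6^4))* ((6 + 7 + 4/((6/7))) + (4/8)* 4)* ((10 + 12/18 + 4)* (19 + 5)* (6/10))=1298/45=28.84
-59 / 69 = -0.86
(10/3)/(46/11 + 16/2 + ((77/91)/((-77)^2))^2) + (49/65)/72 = 795236636243/2799124412760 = 0.28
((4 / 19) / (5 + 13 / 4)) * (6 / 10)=16 / 1045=0.02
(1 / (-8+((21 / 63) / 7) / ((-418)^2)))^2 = 13463057993616 / 861635652884161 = 0.02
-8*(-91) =728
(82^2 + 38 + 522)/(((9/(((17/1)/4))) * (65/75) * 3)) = 51595/39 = 1322.95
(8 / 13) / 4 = 2 / 13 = 0.15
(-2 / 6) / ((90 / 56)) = -28 / 135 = -0.21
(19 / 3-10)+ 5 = 4 / 3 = 1.33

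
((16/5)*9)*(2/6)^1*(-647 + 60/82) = -1271856/205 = -6204.18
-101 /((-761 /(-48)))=-4848 /761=-6.37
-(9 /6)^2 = -9 /4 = -2.25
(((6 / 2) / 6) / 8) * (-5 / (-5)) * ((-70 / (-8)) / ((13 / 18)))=0.76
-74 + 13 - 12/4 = -64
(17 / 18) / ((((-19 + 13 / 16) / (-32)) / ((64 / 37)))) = 278528 / 96903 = 2.87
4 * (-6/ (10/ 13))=-156/ 5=-31.20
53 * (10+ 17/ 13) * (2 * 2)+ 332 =35480/ 13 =2729.23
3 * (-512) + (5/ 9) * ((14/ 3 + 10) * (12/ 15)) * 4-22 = -41362/ 27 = -1531.93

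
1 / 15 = 0.07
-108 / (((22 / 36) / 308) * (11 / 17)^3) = -267424416 / 1331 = -200919.92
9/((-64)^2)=0.00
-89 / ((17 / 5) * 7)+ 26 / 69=-27611 / 8211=-3.36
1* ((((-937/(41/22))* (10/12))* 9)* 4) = -618420/41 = -15083.41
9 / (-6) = -3 / 2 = -1.50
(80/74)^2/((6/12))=3200/1369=2.34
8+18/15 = 46/5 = 9.20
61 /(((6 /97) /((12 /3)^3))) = 189344 /3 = 63114.67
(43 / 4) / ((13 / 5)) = 215 / 52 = 4.13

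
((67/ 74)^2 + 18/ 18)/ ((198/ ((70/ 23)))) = 348775/ 12468852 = 0.03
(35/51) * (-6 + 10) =140/51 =2.75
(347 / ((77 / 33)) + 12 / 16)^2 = 22339.57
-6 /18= -1 /3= -0.33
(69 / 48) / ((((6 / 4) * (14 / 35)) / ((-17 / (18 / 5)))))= -9775 / 864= -11.31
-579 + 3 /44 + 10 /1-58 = -27585 /44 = -626.93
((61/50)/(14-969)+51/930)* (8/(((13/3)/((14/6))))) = 2219952/9621625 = 0.23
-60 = -60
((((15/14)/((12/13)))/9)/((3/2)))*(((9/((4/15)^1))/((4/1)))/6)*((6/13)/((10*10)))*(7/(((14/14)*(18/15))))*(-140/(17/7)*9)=-3675/2176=-1.69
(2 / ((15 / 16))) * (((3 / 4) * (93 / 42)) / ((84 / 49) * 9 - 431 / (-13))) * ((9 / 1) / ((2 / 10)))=14508 / 4421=3.28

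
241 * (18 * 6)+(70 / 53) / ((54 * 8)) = 297968579 / 11448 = 26028.00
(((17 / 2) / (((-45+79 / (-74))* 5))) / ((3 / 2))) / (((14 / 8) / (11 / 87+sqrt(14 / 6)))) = -5032* sqrt(21) / 1073835 - 55352 / 31141215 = -0.02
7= 7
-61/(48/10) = -305/24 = -12.71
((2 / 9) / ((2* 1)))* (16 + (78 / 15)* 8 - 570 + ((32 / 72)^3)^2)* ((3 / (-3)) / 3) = 1361531362 / 71744535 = 18.98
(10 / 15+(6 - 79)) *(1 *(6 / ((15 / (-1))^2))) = -434 / 225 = -1.93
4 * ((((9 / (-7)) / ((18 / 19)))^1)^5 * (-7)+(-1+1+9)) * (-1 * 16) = -6335174 / 2401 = -2638.56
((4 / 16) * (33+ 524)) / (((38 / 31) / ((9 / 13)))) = 155403 / 1976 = 78.65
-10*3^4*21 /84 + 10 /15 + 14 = -1127 /6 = -187.83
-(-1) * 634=634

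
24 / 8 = 3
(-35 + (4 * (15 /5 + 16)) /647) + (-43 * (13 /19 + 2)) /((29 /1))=-13854390 /356497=-38.86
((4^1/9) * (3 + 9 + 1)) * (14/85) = 728/765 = 0.95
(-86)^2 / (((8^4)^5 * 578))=1849 / 166597157415689388032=0.00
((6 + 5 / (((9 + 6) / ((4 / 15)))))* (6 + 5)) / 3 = 3014 / 135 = 22.33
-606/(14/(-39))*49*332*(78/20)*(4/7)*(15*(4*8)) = 29377251072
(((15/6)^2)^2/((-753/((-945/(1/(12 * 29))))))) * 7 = 119896875/1004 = 119419.20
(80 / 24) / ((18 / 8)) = 1.48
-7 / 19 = -0.37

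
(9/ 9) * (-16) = -16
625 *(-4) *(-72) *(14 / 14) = 180000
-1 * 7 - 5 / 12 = -89 / 12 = -7.42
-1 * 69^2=-4761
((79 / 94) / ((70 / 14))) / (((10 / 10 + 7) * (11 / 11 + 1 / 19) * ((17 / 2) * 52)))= 1501 / 33238400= 0.00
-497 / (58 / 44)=-10934 / 29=-377.03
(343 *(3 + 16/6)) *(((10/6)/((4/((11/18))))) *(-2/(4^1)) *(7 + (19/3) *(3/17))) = -433895/216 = -2008.77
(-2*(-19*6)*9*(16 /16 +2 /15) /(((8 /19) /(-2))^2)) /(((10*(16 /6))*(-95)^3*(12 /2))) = -153 /400000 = -0.00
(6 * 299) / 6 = 299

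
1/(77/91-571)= -13/7412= -0.00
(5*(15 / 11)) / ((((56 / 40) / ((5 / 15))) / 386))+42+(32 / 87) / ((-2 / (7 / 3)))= 13428700 / 20097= 668.19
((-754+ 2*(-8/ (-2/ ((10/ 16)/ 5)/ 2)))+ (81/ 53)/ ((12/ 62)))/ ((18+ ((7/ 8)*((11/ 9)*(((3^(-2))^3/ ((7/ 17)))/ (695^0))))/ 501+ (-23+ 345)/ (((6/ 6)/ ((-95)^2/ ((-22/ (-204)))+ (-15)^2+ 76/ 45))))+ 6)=-57038726002500/ 2071200236297178017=-0.00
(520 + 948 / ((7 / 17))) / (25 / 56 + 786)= 158048 / 44041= 3.59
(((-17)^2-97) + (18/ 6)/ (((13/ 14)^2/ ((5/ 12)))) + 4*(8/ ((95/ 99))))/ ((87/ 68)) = 247603436/ 1396785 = 177.27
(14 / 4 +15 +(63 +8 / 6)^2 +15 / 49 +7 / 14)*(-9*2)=-3667430 / 49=-74845.51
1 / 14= 0.07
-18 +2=-16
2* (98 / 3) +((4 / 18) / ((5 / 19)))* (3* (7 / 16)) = 7973 / 120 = 66.44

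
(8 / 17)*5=40 / 17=2.35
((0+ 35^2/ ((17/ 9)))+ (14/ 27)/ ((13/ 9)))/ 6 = 430213/ 3978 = 108.15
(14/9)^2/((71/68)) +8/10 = 89644/28755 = 3.12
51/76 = 0.67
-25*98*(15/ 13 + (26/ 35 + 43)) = -1429960/ 13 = -109996.92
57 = 57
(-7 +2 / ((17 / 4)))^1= -111 / 17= -6.53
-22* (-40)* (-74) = -65120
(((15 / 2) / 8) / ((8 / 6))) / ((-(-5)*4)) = 9 / 256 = 0.04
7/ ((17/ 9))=63/ 17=3.71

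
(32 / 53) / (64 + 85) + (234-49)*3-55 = 3948532 / 7897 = 500.00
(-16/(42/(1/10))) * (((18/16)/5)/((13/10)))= -3/455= -0.01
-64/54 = -32/27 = -1.19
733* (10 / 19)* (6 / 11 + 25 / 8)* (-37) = -2305285 / 44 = -52392.84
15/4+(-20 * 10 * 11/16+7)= -507/4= -126.75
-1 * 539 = -539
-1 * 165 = -165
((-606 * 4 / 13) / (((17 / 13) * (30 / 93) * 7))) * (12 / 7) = -108.25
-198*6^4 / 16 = -16038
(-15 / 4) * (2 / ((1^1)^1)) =-15 / 2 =-7.50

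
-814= -814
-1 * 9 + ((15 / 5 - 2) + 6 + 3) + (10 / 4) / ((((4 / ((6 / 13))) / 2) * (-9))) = 73 / 78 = 0.94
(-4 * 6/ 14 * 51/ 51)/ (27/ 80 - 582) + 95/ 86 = 10342335/ 9337622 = 1.11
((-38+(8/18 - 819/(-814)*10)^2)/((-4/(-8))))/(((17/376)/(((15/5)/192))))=45640462349/912394692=50.02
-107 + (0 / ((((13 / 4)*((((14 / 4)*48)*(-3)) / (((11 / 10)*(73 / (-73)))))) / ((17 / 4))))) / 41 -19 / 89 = -9542 / 89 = -107.21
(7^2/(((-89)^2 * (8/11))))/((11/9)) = 441/63368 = 0.01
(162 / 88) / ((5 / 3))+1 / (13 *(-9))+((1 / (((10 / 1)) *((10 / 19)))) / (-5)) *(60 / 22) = 127717 / 128700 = 0.99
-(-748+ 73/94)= 70239/94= 747.22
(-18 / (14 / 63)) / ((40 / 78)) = -3159 / 20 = -157.95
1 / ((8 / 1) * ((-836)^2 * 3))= 1 / 16773504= 0.00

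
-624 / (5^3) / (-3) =208 / 125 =1.66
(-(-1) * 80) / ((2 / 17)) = 680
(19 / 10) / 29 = 19 / 290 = 0.07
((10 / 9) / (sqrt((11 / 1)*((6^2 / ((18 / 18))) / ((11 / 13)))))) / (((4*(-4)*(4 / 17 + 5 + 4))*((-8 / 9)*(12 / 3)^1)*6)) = 85*sqrt(13) / 18809856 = 0.00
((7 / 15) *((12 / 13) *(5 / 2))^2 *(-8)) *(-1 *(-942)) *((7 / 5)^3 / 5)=-217127232 / 21125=-10278.21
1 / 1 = 1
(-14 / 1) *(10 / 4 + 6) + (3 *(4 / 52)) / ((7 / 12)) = -10793 / 91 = -118.60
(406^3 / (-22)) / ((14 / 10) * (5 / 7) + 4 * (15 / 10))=-4780244 / 11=-434567.64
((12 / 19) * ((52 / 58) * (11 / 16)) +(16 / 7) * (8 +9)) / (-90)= -302747 / 694260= -0.44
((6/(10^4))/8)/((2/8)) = 3/10000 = 0.00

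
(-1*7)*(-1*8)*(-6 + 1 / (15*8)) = -5033 / 15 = -335.53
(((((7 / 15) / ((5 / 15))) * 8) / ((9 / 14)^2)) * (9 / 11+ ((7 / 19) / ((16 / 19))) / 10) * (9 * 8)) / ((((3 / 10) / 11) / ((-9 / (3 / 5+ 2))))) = -213469.13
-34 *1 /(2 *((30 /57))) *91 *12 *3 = -529074 /5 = -105814.80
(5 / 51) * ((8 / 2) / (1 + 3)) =5 / 51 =0.10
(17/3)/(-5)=-17/15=-1.13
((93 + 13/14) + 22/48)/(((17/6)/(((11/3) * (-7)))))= -855.03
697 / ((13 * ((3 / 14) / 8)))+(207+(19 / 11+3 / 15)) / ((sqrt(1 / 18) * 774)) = 11491 * sqrt(2) / 14190+78064 / 39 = 2002.79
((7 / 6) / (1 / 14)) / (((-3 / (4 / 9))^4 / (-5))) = -62720 / 1594323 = -0.04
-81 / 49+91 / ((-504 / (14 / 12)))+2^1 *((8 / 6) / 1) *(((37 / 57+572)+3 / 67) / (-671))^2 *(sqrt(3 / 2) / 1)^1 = -39451 / 21168+19133940583696 *sqrt(6) / 19699972132203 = 0.52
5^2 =25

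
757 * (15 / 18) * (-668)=-1264190 / 3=-421396.67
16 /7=2.29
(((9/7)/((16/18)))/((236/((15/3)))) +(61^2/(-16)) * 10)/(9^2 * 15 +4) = -30735055/16110304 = -1.91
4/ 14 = 2/ 7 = 0.29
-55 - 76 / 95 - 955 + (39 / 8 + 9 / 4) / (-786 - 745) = -61901677 / 61240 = -1010.80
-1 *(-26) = 26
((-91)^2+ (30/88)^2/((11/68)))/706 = 44091869/3758744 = 11.73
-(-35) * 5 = 175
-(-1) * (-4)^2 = 16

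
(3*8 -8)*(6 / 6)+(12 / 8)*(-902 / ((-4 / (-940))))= -317939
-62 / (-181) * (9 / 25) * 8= 4464 / 4525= 0.99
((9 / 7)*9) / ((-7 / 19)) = -1539 / 49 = -31.41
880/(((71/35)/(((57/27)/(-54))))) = -292600/17253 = -16.96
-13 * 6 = -78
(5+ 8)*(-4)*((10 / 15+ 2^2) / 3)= -728 / 9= -80.89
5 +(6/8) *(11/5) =133/20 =6.65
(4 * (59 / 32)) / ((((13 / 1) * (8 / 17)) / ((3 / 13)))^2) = 153459 / 14623232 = 0.01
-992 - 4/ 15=-992.27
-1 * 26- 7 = -33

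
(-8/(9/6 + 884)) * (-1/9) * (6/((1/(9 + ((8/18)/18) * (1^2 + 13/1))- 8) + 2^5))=24224/96956937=0.00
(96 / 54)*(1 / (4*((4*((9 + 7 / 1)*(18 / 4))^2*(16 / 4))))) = 1 / 186624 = 0.00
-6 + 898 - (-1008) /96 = 1805 /2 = 902.50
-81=-81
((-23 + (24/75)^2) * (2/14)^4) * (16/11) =-0.01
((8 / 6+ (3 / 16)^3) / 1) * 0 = 0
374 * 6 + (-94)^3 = -828340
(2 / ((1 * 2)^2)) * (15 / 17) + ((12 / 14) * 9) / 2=1023 / 238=4.30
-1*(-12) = 12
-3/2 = -1.50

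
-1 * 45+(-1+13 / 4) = -171 / 4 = -42.75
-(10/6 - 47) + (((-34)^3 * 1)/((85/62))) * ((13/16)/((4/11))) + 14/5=-3840523/60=-64008.72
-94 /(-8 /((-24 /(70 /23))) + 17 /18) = -38916 /811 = -47.99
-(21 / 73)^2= -441 / 5329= -0.08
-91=-91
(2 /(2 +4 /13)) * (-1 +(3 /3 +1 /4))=0.22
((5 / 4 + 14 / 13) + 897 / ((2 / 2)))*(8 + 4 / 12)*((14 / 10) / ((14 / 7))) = 1636775 / 312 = 5246.07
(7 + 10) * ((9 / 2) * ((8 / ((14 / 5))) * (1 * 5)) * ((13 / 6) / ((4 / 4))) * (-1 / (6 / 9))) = -49725 / 14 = -3551.79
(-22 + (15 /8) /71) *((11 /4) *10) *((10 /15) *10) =-3432275 /852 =-4028.49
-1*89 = -89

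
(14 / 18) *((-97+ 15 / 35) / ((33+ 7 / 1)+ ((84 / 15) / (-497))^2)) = -21298225 / 11342286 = -1.88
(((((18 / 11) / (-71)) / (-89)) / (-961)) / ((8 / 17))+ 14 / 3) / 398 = 3740695885 / 319027959624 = 0.01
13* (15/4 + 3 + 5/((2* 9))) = 3289/36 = 91.36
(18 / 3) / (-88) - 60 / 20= -135 / 44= -3.07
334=334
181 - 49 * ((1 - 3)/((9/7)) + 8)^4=-553320763/6561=-84334.82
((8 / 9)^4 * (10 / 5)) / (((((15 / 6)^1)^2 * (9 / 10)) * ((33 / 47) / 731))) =2251620352 / 9743085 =231.10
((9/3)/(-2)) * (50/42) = -25/14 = -1.79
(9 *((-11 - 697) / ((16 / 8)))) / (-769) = 4.14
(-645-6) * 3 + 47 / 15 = -1949.87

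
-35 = -35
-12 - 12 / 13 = -168 / 13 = -12.92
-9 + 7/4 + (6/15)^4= -18061/2500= -7.22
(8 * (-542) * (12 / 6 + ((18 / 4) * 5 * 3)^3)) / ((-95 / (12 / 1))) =16002383064 / 95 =168446137.52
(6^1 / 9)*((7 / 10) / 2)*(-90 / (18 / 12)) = -14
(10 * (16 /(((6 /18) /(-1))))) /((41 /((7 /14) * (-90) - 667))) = 341760 /41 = 8335.61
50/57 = 0.88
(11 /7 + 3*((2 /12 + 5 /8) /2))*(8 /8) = 309 /112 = 2.76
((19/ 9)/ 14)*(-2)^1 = -19/ 63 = -0.30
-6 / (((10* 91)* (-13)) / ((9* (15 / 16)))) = 81 / 18928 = 0.00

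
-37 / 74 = -1 / 2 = -0.50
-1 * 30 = -30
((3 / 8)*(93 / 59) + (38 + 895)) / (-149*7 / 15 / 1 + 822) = 6609825 / 5327464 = 1.24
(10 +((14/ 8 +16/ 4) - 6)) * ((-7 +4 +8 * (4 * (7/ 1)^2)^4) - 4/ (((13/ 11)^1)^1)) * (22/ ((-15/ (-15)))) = 5064908037453/ 2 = 2532454018726.50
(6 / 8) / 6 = 1 / 8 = 0.12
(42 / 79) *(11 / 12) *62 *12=28644 / 79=362.58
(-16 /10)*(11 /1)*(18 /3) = -528 /5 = -105.60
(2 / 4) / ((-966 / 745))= -745 / 1932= -0.39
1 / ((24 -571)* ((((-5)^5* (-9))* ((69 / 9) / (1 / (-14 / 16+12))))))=-8 / 10497271875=-0.00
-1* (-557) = 557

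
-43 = -43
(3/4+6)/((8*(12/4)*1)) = 0.28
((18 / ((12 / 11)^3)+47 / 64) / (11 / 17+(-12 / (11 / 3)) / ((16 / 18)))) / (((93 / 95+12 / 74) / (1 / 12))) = -368485183 / 1048892544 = -0.35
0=0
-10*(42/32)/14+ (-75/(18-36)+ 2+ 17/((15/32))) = 9959/240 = 41.50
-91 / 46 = -1.98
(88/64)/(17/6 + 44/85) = 2805/6836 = 0.41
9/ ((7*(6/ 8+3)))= 12/ 35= 0.34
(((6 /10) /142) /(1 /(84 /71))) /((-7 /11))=-198 /25205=-0.01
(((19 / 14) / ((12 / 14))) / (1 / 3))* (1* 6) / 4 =57 / 8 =7.12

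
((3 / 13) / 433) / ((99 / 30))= 10 / 61919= 0.00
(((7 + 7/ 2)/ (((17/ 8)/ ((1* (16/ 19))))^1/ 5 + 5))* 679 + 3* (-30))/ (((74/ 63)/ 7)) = 936201105/ 130351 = 7182.16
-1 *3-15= -18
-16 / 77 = -0.21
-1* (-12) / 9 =4 / 3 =1.33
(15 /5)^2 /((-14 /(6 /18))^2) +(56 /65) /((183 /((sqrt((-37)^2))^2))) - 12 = -12939001 /2331420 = -5.55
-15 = -15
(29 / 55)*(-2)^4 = 464 / 55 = 8.44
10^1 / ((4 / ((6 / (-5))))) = -3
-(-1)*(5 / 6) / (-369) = -5 / 2214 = -0.00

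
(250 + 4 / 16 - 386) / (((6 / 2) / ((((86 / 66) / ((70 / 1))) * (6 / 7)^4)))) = -420282 / 924385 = -0.45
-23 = -23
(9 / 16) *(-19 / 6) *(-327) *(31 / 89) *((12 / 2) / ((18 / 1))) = 192603 / 2848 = 67.63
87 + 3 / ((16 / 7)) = 1413 / 16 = 88.31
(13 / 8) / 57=13 / 456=0.03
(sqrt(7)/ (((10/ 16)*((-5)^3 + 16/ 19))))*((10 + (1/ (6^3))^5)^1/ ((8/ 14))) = -89335147069459*sqrt(7)/ 396130849505280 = -0.60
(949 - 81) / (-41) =-868 / 41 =-21.17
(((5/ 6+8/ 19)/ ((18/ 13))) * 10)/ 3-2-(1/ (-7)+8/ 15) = 67799/ 107730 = 0.63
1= 1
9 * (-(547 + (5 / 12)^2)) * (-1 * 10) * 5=1969825 / 8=246228.12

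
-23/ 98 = -0.23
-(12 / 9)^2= -16 / 9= -1.78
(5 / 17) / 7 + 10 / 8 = 615 / 476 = 1.29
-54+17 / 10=-523 / 10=-52.30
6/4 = 1.50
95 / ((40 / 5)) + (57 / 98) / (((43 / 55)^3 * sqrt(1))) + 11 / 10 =2211610017 / 155833720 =14.19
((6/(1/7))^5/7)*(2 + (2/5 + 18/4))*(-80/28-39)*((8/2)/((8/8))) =-107844270912/5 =-21568854182.40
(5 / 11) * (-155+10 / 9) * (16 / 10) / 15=-2216 / 297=-7.46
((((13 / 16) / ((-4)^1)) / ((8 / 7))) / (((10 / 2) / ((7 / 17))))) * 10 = -637 / 4352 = -0.15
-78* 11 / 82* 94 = -40326 / 41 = -983.56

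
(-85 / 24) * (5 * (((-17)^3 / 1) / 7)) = 2088025 / 168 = 12428.72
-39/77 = -0.51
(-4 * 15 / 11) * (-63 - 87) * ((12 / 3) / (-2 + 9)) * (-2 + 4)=72000 / 77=935.06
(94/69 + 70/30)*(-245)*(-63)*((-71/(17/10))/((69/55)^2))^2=39555017785937500/984760479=40167145.85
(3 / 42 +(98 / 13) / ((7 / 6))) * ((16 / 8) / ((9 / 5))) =5945 / 819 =7.26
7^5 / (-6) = -16807 / 6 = -2801.17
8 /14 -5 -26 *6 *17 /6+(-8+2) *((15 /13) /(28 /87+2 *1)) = -4130530 /9191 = -449.41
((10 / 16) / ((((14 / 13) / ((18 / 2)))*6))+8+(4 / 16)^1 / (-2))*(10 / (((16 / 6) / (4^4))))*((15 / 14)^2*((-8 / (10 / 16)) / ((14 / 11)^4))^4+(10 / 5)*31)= 340761218710513153103244 / 56994475926865715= 5978846.43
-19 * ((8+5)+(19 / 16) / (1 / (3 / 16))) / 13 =-64315 / 3328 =-19.33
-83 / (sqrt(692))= -83 *sqrt(173) / 346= -3.16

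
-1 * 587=-587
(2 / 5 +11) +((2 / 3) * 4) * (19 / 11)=2641 / 165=16.01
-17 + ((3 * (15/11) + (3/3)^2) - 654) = -7325/11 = -665.91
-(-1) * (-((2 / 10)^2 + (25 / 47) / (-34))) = -973 / 39950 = -0.02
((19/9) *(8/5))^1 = 152/45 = 3.38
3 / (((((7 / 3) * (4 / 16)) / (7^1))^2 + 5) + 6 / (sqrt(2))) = 311472 / 146593 - 186624 * sqrt(2) / 146593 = 0.32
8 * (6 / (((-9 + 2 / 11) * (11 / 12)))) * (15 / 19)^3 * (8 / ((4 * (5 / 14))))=-10886400 / 665323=-16.36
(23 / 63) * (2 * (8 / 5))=1.17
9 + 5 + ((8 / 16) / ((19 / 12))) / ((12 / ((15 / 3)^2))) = 557 / 38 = 14.66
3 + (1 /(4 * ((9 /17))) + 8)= 413 /36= 11.47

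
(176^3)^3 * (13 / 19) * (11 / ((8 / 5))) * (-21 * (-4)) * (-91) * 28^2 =-86789424026387780919707566080 / 19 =-4567864422441462153668819000.00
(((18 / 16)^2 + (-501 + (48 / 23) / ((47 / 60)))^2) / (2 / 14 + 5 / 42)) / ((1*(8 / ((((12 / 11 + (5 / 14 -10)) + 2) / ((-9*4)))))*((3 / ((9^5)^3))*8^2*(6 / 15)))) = 57830556740815091.86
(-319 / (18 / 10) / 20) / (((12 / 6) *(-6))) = 319 / 432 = 0.74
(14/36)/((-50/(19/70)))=-19/9000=-0.00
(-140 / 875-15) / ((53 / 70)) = -5306 / 265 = -20.02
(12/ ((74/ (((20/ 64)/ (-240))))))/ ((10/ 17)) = -17/ 47360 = -0.00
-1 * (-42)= 42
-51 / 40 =-1.28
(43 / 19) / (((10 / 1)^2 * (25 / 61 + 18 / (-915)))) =2623 / 45220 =0.06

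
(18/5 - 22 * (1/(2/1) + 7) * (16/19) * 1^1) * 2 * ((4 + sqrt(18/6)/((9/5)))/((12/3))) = -25716/95 - 2143 * sqrt(3)/57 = -335.81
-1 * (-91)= 91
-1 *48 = -48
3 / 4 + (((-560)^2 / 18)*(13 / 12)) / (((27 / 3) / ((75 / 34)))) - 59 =25159159 / 5508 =4567.75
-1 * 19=-19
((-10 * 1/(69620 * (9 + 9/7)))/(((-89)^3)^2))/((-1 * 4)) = 7/996475319329098816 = 0.00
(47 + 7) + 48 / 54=494 / 9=54.89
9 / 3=3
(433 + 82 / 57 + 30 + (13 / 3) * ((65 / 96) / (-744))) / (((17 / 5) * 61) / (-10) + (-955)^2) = 0.00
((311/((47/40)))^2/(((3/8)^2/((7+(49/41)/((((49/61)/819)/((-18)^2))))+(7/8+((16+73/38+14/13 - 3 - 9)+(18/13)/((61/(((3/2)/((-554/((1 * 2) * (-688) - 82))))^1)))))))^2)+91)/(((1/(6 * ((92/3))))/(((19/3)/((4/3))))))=133082842184775139349110375819403418643834/275745200416010851851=482629768293322670032.89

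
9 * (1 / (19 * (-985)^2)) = 0.00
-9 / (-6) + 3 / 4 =9 / 4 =2.25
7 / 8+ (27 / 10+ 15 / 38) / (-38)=11459 / 14440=0.79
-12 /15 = -4 /5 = -0.80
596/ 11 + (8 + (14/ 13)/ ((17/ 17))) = 9046/ 143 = 63.26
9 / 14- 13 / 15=-47 / 210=-0.22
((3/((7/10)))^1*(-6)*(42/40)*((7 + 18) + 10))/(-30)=63/2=31.50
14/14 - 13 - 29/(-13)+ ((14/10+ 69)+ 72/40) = 4058/65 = 62.43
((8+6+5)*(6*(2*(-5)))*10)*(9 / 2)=-51300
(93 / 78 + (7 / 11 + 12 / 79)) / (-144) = -44749 / 3253536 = -0.01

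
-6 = -6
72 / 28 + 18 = 144 / 7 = 20.57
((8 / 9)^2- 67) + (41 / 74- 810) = -875.66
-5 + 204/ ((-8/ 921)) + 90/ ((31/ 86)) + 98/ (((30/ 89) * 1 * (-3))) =-65112277/ 2790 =-23337.73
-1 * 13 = -13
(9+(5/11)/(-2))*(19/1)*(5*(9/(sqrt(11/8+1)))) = 8685*sqrt(38)/11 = 4867.09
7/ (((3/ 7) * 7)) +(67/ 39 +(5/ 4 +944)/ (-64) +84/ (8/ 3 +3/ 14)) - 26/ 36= 64208191/ 3624192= 17.72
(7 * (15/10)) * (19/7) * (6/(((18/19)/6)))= 1083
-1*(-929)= 929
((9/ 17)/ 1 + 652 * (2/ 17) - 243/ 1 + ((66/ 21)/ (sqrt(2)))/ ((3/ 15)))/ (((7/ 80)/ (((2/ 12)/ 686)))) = -56360/ 122451 + 1100 * sqrt(2)/ 50421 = -0.43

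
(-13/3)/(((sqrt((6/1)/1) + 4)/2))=-52/15 + 13*sqrt(6)/15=-1.34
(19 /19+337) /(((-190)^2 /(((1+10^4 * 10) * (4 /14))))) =16900169 /63175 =267.51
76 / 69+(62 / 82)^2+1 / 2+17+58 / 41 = 4775909 / 231978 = 20.59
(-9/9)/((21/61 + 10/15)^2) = -33489/34225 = -0.98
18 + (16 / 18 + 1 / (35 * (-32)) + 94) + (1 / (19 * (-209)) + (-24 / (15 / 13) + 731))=32946292837 / 40027680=823.09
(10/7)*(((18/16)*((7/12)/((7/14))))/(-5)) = -3/8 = -0.38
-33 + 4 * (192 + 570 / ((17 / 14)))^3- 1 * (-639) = 5686207836414 / 4913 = 1157379978.92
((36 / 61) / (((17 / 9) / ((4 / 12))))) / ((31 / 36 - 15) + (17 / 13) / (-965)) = -48774960 / 6622299629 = -0.01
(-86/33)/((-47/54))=1548/517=2.99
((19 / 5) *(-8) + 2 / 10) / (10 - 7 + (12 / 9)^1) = -453 / 65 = -6.97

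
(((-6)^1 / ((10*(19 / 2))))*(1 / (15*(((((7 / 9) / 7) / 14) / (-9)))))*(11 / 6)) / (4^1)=2079 / 950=2.19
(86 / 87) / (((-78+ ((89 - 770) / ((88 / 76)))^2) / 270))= 1248720 / 1618006367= 0.00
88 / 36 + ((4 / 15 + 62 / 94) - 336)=-703511 / 2115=-332.63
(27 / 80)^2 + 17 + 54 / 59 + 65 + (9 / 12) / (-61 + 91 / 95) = 22350478243 / 269228800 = 83.02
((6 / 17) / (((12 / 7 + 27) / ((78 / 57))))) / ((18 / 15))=910 / 64923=0.01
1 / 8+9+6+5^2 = 321 / 8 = 40.12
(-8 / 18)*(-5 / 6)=10 / 27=0.37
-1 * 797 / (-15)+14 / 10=818 / 15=54.53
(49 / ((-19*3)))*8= -392 / 57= -6.88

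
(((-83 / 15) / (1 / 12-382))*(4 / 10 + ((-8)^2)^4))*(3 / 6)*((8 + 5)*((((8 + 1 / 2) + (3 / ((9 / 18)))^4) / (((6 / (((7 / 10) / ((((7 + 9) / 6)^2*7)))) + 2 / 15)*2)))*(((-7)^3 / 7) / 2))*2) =-5785641488534999 / 48900610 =-118314300.96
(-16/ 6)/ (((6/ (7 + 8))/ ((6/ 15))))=-8/ 3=-2.67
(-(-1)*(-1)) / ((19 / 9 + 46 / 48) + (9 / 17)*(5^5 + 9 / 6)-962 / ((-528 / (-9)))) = -1683 / 2763280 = -0.00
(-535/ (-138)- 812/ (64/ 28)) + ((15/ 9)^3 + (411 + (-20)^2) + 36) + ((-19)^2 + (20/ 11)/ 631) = 14849354381/ 17241444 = 861.26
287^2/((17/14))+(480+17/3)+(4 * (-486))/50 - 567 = 86334178/1275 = 67713.08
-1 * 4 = -4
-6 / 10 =-3 / 5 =-0.60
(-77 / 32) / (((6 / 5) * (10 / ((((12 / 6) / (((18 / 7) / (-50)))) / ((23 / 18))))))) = 13475 / 2208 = 6.10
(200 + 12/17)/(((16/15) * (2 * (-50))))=-2559/1360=-1.88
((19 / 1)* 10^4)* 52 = 9880000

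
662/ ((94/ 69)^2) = 1575891/ 4418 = 356.70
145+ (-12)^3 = -1583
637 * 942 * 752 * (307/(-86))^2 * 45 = 478450980713160/1849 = 258762023100.68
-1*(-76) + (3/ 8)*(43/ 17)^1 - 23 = 7337/ 136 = 53.95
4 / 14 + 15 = 107 / 7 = 15.29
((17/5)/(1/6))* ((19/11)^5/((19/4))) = 53170968/805255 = 66.03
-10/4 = -5/2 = -2.50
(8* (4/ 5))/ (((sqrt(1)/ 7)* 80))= 14/ 25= 0.56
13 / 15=0.87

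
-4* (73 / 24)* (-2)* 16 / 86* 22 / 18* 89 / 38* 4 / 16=3.24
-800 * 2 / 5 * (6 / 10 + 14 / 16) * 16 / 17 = -7552 / 17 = -444.24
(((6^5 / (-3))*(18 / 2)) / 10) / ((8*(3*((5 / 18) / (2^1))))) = -17496 / 25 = -699.84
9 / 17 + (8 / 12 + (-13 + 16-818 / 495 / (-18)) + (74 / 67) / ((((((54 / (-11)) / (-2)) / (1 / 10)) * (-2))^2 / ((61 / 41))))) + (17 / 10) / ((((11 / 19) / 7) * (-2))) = -448529223611 / 74895856200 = -5.99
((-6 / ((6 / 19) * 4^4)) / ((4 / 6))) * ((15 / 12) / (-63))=95 / 43008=0.00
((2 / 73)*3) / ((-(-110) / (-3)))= -9 / 4015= -0.00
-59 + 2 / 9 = -529 / 9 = -58.78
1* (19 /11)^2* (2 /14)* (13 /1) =4693 /847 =5.54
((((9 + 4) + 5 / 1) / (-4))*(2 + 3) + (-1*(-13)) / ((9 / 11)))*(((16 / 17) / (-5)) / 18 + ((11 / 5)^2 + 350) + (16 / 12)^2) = -9548161 / 4050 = -2357.57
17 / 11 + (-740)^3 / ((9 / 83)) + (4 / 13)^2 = -62524847500559 / 16731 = -3737065776.14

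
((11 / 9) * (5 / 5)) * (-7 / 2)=-77 / 18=-4.28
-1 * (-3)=3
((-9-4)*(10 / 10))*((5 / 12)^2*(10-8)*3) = -325 / 24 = -13.54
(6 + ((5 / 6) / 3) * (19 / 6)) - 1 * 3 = 419 / 108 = 3.88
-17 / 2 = -8.50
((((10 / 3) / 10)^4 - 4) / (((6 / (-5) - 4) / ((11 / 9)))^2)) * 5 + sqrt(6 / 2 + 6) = 8420333 / 4435236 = 1.90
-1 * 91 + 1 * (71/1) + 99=79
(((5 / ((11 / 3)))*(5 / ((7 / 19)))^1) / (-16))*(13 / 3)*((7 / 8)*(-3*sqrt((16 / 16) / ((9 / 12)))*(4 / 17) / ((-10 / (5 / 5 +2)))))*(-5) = 18525*sqrt(3) / 5984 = 5.36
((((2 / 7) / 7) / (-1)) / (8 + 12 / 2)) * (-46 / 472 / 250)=23 / 20237000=0.00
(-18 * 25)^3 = -91125000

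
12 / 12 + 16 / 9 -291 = -2594 / 9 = -288.22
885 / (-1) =-885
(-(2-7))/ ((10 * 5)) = 1/ 10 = 0.10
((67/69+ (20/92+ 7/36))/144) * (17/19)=19465/2265408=0.01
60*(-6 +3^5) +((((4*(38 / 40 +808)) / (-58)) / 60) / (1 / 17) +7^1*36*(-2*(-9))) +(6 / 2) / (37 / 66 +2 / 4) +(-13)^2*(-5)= 726659673 / 40600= 17898.02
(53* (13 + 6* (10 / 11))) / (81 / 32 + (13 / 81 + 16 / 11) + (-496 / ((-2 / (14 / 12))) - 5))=3.39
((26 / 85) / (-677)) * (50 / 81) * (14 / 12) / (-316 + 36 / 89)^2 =-3604055 / 1103203169540064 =-0.00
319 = 319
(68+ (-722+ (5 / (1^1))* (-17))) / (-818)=739 / 818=0.90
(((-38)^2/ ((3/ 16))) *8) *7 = 431274.67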